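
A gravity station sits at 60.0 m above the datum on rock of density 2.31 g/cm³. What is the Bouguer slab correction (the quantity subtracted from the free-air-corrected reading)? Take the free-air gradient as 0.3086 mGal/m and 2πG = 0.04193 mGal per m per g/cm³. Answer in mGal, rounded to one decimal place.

Bouguer slab correction = 0.04193 × 2.31 × 60.0 = 5.8 mGal

5.8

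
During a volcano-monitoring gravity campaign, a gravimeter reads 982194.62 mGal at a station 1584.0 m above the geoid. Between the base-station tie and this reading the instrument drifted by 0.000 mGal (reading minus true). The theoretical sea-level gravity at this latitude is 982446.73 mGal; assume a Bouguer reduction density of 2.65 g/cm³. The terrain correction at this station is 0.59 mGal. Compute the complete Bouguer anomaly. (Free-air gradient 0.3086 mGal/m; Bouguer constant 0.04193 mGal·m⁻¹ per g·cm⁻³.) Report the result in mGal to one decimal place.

Drift-corrected reading = 982194.62 − (0.000) = 982194.620 mGal
Free-air correction = 0.3086 × 1584.0 = 488.82 mGal
Free-air anomaly = 982194.620 − 982446.73 + (488.82) = 236.710 mGal
Bouguer slab correction = 0.04193 × 2.65 × 1584.0 = 176.01 mGal
Simple Bouguer anomaly = 236.710 − (176.01) = 60.700 mGal
Complete Bouguer anomaly = 60.700 + 0.59 = 61.290 mGal

61.3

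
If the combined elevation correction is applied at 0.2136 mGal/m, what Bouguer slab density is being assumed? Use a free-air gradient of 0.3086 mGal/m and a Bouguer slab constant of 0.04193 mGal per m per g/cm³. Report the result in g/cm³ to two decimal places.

0.2136 = 0.3086 − 0.04193 × ρ
ρ = (0.3086 − 0.2136) / 0.04193 = 2.27 g/cm³

2.27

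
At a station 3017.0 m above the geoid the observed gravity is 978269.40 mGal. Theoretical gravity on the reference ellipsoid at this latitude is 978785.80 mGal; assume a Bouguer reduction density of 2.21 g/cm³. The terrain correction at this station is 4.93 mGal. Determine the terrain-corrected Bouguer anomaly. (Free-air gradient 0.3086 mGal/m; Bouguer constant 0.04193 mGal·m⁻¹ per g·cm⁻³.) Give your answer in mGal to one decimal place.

140.0

Free-air correction = 0.3086 × 3017.0 = 931.05 mGal
Free-air anomaly = 978269.40 − 978785.80 + (931.05) = 414.65 mGal
Bouguer slab correction = 0.04193 × 2.21 × 3017.0 = 279.57 mGal
Simple Bouguer anomaly = 414.65 − (279.57) = 135.08 mGal
Complete Bouguer anomaly = 135.08 + 4.93 = 140.01 mGal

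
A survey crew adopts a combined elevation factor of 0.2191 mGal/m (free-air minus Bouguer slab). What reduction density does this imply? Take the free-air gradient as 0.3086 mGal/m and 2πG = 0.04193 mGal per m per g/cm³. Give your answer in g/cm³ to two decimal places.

0.2191 = 0.3086 − 0.04193 × ρ
ρ = (0.3086 − 0.2191) / 0.04193 = 2.13 g/cm³

2.13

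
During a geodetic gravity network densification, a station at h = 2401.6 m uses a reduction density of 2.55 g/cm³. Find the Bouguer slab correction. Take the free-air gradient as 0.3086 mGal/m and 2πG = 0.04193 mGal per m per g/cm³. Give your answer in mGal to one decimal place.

256.8

Bouguer slab correction = 0.04193 × 2.55 × 2401.6 = 256.8 mGal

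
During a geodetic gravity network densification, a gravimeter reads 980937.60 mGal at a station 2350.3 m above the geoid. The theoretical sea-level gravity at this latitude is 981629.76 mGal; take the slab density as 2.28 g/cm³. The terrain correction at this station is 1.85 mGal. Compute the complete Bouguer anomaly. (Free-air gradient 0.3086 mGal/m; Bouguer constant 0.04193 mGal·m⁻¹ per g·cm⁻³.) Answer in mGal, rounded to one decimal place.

-189.7

Free-air correction = 0.3086 × 2350.3 = 725.30 mGal
Free-air anomaly = 980937.60 − 981629.76 + (725.30) = 33.14 mGal
Bouguer slab correction = 0.04193 × 2.28 × 2350.3 = 224.69 mGal
Simple Bouguer anomaly = 33.14 − (224.69) = -191.55 mGal
Complete Bouguer anomaly = -191.55 + 1.85 = -189.70 mGal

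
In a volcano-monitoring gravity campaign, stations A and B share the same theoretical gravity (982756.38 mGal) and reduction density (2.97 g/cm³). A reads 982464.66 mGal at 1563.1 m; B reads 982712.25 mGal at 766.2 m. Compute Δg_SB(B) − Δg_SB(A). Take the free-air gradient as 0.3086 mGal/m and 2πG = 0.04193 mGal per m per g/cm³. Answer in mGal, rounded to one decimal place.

Δg_SB(A) = 982464.66 − 982756.38 + 0.3086×1563.1 − 0.04193×2.97×1563.1 = -4.00 mGal
Δg_SB(B) = 982712.25 − 982756.38 + 0.3086×766.2 − 0.04193×2.97×766.2 = 96.90 mGal
Difference = 96.90 − (-4.00) = 100.90 mGal

100.9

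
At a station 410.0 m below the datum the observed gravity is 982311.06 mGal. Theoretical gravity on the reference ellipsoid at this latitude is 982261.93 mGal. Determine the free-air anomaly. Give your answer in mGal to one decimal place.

-77.4

Free-air correction = 0.3086 × -410.0 = -126.53 mGal
Free-air anomaly = 982311.06 − 982261.93 + (-126.53) = -77.40 mGal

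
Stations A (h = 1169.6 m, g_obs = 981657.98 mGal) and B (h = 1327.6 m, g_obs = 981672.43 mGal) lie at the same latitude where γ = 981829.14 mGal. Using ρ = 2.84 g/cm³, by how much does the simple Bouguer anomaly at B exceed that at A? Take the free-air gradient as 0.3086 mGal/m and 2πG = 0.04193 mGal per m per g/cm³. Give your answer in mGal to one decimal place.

44.4

Δg_SB(A) = 981657.98 − 981829.14 + 0.3086×1169.6 − 0.04193×2.84×1169.6 = 50.50 mGal
Δg_SB(B) = 981672.43 − 981829.14 + 0.3086×1327.6 − 0.04193×2.84×1327.6 = 94.90 mGal
Difference = 94.90 − (50.50) = 44.40 mGal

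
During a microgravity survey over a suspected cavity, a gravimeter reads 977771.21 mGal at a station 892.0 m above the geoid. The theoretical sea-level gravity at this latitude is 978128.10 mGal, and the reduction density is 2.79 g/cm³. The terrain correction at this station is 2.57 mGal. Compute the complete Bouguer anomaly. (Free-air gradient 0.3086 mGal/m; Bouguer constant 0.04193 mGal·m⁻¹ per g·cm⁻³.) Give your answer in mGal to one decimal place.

Free-air correction = 0.3086 × 892.0 = 275.27 mGal
Free-air anomaly = 977771.21 − 978128.10 + (275.27) = -81.62 mGal
Bouguer slab correction = 0.04193 × 2.79 × 892.0 = 104.35 mGal
Simple Bouguer anomaly = -81.62 − (104.35) = -185.97 mGal
Complete Bouguer anomaly = -185.97 + 2.57 = -183.40 mGal

-183.4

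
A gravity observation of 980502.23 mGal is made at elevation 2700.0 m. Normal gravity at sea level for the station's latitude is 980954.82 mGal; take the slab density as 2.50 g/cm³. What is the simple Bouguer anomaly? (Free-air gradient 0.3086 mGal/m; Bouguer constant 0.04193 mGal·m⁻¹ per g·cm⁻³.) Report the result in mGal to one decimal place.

97.6

Free-air correction = 0.3086 × 2700.0 = 833.22 mGal
Free-air anomaly = 980502.23 − 980954.82 + (833.22) = 380.63 mGal
Bouguer slab correction = 0.04193 × 2.50 × 2700.0 = 283.03 mGal
Simple Bouguer anomaly = 380.63 − (283.03) = 97.60 mGal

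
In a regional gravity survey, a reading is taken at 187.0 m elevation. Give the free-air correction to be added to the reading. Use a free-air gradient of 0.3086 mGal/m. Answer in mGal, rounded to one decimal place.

Free-air correction = 0.3086 × 187.0 = 57.7 mGal

57.7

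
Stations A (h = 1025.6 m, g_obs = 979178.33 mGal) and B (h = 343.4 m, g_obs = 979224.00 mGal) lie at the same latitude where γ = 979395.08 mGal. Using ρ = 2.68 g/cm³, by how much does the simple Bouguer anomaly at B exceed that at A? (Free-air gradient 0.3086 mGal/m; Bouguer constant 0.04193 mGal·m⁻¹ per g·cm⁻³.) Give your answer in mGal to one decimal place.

Δg_SB(A) = 979178.33 − 979395.08 + 0.3086×1025.6 − 0.04193×2.68×1025.6 = -15.50 mGal
Δg_SB(B) = 979224.00 − 979395.08 + 0.3086×343.4 − 0.04193×2.68×343.4 = -103.70 mGal
Difference = -103.70 − (-15.50) = -88.20 mGal

-88.2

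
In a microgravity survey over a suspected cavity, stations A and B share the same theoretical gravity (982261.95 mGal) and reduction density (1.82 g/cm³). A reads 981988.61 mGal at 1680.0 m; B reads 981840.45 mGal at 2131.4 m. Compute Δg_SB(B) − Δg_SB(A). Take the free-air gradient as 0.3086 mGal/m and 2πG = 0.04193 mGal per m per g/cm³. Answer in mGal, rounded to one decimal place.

Δg_SB(A) = 981988.61 − 982261.95 + 0.3086×1680.0 − 0.04193×1.82×1680.0 = 116.90 mGal
Δg_SB(B) = 981840.45 − 982261.95 + 0.3086×2131.4 − 0.04193×1.82×2131.4 = 73.60 mGal
Difference = 73.60 − (116.90) = -43.30 mGal

-43.3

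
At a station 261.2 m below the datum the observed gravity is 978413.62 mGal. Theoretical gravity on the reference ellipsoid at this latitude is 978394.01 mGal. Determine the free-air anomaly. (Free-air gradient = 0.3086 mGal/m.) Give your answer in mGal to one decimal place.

Free-air correction = 0.3086 × -261.2 = -80.61 mGal
Free-air anomaly = 978413.62 − 978394.01 + (-80.61) = -61.00 mGal

-61.0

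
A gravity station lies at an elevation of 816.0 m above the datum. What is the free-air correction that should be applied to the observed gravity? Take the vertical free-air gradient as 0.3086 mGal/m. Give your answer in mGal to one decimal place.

Free-air correction = 0.3086 × 816.0 = 251.8 mGal

251.8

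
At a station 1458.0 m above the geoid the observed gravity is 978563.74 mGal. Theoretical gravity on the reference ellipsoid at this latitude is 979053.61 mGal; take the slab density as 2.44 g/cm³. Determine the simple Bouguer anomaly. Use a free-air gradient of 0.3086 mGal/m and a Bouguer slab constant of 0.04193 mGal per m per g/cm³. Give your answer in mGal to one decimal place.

Free-air correction = 0.3086 × 1458.0 = 449.94 mGal
Free-air anomaly = 978563.74 − 979053.61 + (449.94) = -39.93 mGal
Bouguer slab correction = 0.04193 × 2.44 × 1458.0 = 149.17 mGal
Simple Bouguer anomaly = -39.93 − (149.17) = -189.10 mGal

-189.1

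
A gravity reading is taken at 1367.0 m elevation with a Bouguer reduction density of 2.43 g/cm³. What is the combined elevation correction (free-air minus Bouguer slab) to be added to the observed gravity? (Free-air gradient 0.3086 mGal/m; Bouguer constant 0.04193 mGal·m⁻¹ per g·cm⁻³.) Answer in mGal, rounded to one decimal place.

282.6

Combined gradient = 0.3086 − 0.04193 × 2.43 = 0.2067101 mGal/m
Combined elevation correction = 0.2067101 × 1367.0 = 282.6 mGal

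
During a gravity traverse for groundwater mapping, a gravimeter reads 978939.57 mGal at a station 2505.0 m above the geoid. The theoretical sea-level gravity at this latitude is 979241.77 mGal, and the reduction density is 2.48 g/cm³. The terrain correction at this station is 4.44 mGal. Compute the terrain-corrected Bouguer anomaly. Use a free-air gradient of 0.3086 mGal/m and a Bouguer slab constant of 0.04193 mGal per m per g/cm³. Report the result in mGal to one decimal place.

Free-air correction = 0.3086 × 2505.0 = 773.04 mGal
Free-air anomaly = 978939.57 − 979241.77 + (773.04) = 470.84 mGal
Bouguer slab correction = 0.04193 × 2.48 × 2505.0 = 260.49 mGal
Simple Bouguer anomaly = 470.84 − (260.49) = 210.35 mGal
Complete Bouguer anomaly = 210.35 + 4.44 = 214.79 mGal

214.8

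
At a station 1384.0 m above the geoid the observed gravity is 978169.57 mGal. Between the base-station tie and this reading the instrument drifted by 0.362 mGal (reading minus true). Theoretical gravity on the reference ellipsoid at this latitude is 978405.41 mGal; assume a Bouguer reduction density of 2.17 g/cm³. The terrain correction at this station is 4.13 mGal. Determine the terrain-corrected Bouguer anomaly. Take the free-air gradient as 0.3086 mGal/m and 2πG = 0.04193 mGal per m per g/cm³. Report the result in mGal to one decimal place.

69.1

Drift-corrected reading = 978169.57 − (0.362) = 978169.208 mGal
Free-air correction = 0.3086 × 1384.0 = 427.10 mGal
Free-air anomaly = 978169.208 − 978405.41 + (427.10) = 190.898 mGal
Bouguer slab correction = 0.04193 × 2.17 × 1384.0 = 125.93 mGal
Simple Bouguer anomaly = 190.898 − (125.93) = 64.968 mGal
Complete Bouguer anomaly = 64.968 + 4.13 = 69.098 mGal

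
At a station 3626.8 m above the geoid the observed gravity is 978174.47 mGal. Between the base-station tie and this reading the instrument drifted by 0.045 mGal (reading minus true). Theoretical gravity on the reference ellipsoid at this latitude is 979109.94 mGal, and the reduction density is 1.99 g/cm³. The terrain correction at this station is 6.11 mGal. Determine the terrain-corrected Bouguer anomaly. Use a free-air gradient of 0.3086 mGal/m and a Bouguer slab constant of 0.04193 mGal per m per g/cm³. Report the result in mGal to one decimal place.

-112.8

Drift-corrected reading = 978174.47 − (0.045) = 978174.425 mGal
Free-air correction = 0.3086 × 3626.8 = 1119.23 mGal
Free-air anomaly = 978174.425 − 979109.94 + (1119.23) = 183.715 mGal
Bouguer slab correction = 0.04193 × 1.99 × 3626.8 = 302.62 mGal
Simple Bouguer anomaly = 183.715 − (302.62) = -118.905 mGal
Complete Bouguer anomaly = -118.905 + 6.11 = -112.795 mGal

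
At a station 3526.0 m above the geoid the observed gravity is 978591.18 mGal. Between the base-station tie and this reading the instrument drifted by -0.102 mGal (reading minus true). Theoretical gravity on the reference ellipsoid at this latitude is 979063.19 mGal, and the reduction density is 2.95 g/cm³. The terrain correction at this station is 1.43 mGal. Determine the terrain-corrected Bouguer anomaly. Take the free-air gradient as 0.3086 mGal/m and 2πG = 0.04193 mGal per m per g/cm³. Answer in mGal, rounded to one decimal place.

181.5

Drift-corrected reading = 978591.18 − (-0.102) = 978591.282 mGal
Free-air correction = 0.3086 × 3526.0 = 1088.12 mGal
Free-air anomaly = 978591.282 − 979063.19 + (1088.12) = 616.212 mGal
Bouguer slab correction = 0.04193 × 2.95 × 3526.0 = 436.14 mGal
Simple Bouguer anomaly = 616.212 − (436.14) = 180.072 mGal
Complete Bouguer anomaly = 180.072 + 1.43 = 181.502 mGal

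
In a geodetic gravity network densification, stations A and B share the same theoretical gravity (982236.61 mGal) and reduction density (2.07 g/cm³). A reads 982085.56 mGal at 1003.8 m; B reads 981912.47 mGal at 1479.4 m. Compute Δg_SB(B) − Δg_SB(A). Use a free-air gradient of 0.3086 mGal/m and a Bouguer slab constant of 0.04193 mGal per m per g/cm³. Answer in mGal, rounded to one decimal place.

-67.6

Δg_SB(A) = 982085.56 − 982236.61 + 0.3086×1003.8 − 0.04193×2.07×1003.8 = 71.60 mGal
Δg_SB(B) = 981912.47 − 982236.61 + 0.3086×1479.4 − 0.04193×2.07×1479.4 = 4.00 mGal
Difference = 4.00 − (71.60) = -67.60 mGal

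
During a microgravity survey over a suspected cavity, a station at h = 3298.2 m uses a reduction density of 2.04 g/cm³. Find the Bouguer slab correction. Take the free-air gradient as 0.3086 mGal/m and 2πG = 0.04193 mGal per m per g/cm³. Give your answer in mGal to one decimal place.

Bouguer slab correction = 0.04193 × 2.04 × 3298.2 = 282.1 mGal

282.1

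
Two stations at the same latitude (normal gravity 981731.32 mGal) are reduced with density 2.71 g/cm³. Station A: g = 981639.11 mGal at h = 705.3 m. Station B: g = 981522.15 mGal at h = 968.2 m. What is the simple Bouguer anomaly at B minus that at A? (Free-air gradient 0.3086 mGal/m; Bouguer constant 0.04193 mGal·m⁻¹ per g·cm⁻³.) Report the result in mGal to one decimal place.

-65.7

Δg_SB(A) = 981639.11 − 981731.32 + 0.3086×705.3 − 0.04193×2.71×705.3 = 45.30 mGal
Δg_SB(B) = 981522.15 − 981731.32 + 0.3086×968.2 − 0.04193×2.71×968.2 = -20.40 mGal
Difference = -20.40 − (45.30) = -65.70 mGal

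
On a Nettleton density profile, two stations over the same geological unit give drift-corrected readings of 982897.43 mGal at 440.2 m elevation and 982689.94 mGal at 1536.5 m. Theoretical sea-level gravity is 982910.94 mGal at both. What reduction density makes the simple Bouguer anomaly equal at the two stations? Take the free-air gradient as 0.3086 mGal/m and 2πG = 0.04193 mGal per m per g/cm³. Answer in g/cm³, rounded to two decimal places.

Δg_obs = 982689.94 − 982897.43 = -207.49 mGal over Δh = 1536.5 − 440.2 = 1096.3 m
Equal Bouguer anomalies ⇒ Δg_obs + (0.3086 − 0.04193ρ)·Δh = 0
0.3086 − 0.04193ρ = −Δg_obs/Δh = 0.18926
ρ = (0.3086 − 0.18926) / 0.04193 = 2.85 g/cm³

2.85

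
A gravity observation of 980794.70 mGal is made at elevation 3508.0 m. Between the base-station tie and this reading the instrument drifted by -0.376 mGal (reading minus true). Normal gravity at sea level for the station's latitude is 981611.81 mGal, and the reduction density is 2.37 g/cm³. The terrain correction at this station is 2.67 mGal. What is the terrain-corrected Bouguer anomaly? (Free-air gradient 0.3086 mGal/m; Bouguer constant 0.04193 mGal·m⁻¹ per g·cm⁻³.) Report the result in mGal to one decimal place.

-80.1

Drift-corrected reading = 980794.70 − (-0.376) = 980795.076 mGal
Free-air correction = 0.3086 × 3508.0 = 1082.57 mGal
Free-air anomaly = 980795.076 − 981611.81 + (1082.57) = 265.836 mGal
Bouguer slab correction = 0.04193 × 2.37 × 3508.0 = 348.60 mGal
Simple Bouguer anomaly = 265.836 − (348.60) = -82.764 mGal
Complete Bouguer anomaly = -82.764 + 2.67 = -80.094 mGal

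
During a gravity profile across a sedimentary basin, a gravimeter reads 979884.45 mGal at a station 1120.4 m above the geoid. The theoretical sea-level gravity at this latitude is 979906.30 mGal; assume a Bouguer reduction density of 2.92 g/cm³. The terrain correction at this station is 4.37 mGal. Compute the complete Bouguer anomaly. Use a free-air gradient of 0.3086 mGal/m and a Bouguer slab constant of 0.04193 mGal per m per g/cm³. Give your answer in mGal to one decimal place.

191.1

Free-air correction = 0.3086 × 1120.4 = 345.76 mGal
Free-air anomaly = 979884.45 − 979906.30 + (345.76) = 323.91 mGal
Bouguer slab correction = 0.04193 × 2.92 × 1120.4 = 137.18 mGal
Simple Bouguer anomaly = 323.91 − (137.18) = 186.73 mGal
Complete Bouguer anomaly = 186.73 + 4.37 = 191.10 mGal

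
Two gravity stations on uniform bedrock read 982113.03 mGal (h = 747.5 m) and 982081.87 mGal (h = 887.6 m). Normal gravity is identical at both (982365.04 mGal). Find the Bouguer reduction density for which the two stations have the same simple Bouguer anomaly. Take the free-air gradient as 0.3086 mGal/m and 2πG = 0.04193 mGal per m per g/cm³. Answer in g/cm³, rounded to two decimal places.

Δg_obs = 982081.87 − 982113.03 = -31.16 mGal over Δh = 887.6 − 747.5 = 140.1 m
Equal Bouguer anomalies ⇒ Δg_obs + (0.3086 − 0.04193ρ)·Δh = 0
0.3086 − 0.04193ρ = −Δg_obs/Δh = 0.22241
ρ = (0.3086 − 0.22241) / 0.04193 = 2.06 g/cm³

2.06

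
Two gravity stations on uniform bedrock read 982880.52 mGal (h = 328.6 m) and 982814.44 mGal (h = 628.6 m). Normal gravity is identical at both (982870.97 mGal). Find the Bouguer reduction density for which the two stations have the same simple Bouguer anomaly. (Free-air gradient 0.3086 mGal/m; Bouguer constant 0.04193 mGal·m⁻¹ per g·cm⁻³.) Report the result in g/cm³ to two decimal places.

Δg_obs = 982814.44 − 982880.52 = -66.08 mGal over Δh = 628.6 − 328.6 = 300.0 m
Equal Bouguer anomalies ⇒ Δg_obs + (0.3086 − 0.04193ρ)·Δh = 0
0.3086 − 0.04193ρ = −Δg_obs/Δh = 0.22027
ρ = (0.3086 − 0.22027) / 0.04193 = 2.11 g/cm³

2.11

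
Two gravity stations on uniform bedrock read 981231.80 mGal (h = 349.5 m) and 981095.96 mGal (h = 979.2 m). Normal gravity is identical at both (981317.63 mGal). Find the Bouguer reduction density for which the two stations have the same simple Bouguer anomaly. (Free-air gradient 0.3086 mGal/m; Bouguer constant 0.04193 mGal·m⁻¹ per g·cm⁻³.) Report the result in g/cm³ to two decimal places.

Δg_obs = 981095.96 − 981231.80 = -135.84 mGal over Δh = 979.2 − 349.5 = 629.7 m
Equal Bouguer anomalies ⇒ Δg_obs + (0.3086 − 0.04193ρ)·Δh = 0
0.3086 − 0.04193ρ = −Δg_obs/Δh = 0.21572
ρ = (0.3086 − 0.21572) / 0.04193 = 2.22 g/cm³

2.22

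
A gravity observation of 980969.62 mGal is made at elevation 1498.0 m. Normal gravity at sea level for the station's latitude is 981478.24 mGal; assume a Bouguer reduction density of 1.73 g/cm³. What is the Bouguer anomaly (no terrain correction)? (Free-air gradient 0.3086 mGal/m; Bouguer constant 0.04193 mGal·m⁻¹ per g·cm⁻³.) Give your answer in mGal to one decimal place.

-155.0

Free-air correction = 0.3086 × 1498.0 = 462.28 mGal
Free-air anomaly = 980969.62 − 981478.24 + (462.28) = -46.34 mGal
Bouguer slab correction = 0.04193 × 1.73 × 1498.0 = 108.66 mGal
Simple Bouguer anomaly = -46.34 − (108.66) = -155.00 mGal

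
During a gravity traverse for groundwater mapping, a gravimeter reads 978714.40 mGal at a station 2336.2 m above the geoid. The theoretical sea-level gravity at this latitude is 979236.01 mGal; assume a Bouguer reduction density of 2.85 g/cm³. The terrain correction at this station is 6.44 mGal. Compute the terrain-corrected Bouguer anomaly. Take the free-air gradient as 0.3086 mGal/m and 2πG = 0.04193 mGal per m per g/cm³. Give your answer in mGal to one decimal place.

-73.4

Free-air correction = 0.3086 × 2336.2 = 720.95 mGal
Free-air anomaly = 978714.40 − 979236.01 + (720.95) = 199.34 mGal
Bouguer slab correction = 0.04193 × 2.85 × 2336.2 = 279.18 mGal
Simple Bouguer anomaly = 199.34 − (279.18) = -79.84 mGal
Complete Bouguer anomaly = -79.84 + 6.44 = -73.40 mGal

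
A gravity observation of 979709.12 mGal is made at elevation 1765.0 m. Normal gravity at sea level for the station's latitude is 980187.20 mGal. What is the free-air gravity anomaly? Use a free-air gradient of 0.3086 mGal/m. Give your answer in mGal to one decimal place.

Free-air correction = 0.3086 × 1765.0 = 544.68 mGal
Free-air anomaly = 979709.12 − 980187.20 + (544.68) = 66.60 mGal

66.6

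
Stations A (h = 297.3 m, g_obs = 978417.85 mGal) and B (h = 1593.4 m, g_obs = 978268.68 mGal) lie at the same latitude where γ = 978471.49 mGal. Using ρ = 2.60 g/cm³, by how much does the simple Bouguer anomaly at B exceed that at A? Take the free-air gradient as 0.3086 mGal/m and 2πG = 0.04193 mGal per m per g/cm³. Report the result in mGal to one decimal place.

Δg_SB(A) = 978417.85 − 978471.49 + 0.3086×297.3 − 0.04193×2.60×297.3 = 5.70 mGal
Δg_SB(B) = 978268.68 − 978471.49 + 0.3086×1593.4 − 0.04193×2.60×1593.4 = 115.20 mGal
Difference = 115.20 − (5.70) = 109.50 mGal

109.5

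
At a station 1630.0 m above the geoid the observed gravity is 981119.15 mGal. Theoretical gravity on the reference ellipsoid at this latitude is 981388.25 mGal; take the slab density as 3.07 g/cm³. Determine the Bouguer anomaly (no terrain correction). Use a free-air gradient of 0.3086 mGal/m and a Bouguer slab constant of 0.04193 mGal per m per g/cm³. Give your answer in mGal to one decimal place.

Free-air correction = 0.3086 × 1630.0 = 503.02 mGal
Free-air anomaly = 981119.15 − 981388.25 + (503.02) = 233.92 mGal
Bouguer slab correction = 0.04193 × 3.07 × 1630.0 = 209.82 mGal
Simple Bouguer anomaly = 233.92 − (209.82) = 24.10 mGal

24.1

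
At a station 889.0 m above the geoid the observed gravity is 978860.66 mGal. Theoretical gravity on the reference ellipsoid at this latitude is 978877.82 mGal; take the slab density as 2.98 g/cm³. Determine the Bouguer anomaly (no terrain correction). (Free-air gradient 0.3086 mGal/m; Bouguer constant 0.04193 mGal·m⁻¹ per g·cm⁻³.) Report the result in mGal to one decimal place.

Free-air correction = 0.3086 × 889.0 = 274.35 mGal
Free-air anomaly = 978860.66 − 978877.82 + (274.35) = 257.19 mGal
Bouguer slab correction = 0.04193 × 2.98 × 889.0 = 111.08 mGal
Simple Bouguer anomaly = 257.19 − (111.08) = 146.11 mGal

146.1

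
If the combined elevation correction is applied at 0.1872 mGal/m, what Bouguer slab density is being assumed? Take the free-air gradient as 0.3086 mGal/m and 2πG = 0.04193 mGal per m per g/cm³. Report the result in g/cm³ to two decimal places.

0.1872 = 0.3086 − 0.04193 × ρ
ρ = (0.3086 − 0.1872) / 0.04193 = 2.90 g/cm³

2.90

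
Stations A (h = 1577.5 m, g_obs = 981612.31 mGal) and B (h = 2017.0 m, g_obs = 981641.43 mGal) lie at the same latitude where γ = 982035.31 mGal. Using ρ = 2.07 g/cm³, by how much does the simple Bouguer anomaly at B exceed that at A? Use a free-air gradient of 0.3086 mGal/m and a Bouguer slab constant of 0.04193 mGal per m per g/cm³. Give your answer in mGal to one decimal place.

126.6

Δg_SB(A) = 981612.31 − 982035.31 + 0.3086×1577.5 − 0.04193×2.07×1577.5 = -73.10 mGal
Δg_SB(B) = 981641.43 − 982035.31 + 0.3086×2017.0 − 0.04193×2.07×2017.0 = 53.50 mGal
Difference = 53.50 − (-73.10) = 126.60 mGal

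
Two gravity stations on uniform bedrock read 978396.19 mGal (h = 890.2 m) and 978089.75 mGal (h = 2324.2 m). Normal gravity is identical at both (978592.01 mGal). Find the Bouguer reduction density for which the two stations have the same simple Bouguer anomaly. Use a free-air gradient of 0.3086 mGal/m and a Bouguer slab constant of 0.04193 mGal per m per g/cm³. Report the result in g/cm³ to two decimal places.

Δg_obs = 978089.75 − 978396.19 = -306.44 mGal over Δh = 2324.2 − 890.2 = 1434.0 m
Equal Bouguer anomalies ⇒ Δg_obs + (0.3086 − 0.04193ρ)·Δh = 0
0.3086 − 0.04193ρ = −Δg_obs/Δh = 0.21370
ρ = (0.3086 − 0.21370) / 0.04193 = 2.26 g/cm³

2.26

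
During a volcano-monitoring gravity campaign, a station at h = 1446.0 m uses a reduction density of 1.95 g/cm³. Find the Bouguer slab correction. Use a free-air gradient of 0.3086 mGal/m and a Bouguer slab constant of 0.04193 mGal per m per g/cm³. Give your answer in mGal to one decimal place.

Bouguer slab correction = 0.04193 × 1.95 × 1446.0 = 118.2 mGal

118.2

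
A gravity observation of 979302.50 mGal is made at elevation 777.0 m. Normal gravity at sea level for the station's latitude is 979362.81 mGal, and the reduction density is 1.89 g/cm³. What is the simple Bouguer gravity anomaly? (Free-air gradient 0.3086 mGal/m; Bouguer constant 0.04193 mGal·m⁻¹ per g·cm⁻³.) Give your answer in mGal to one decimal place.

Free-air correction = 0.3086 × 777.0 = 239.78 mGal
Free-air anomaly = 979302.50 − 979362.81 + (239.78) = 179.47 mGal
Bouguer slab correction = 0.04193 × 1.89 × 777.0 = 61.58 mGal
Simple Bouguer anomaly = 179.47 − (61.58) = 117.89 mGal

117.9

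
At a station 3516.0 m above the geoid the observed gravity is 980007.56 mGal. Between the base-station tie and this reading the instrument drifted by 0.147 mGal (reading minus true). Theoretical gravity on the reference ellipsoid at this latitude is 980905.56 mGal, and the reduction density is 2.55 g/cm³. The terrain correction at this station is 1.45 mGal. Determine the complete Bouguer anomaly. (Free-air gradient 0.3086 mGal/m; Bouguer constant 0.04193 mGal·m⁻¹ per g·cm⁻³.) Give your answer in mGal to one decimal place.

-187.6

Drift-corrected reading = 980007.56 − (0.147) = 980007.413 mGal
Free-air correction = 0.3086 × 3516.0 = 1085.04 mGal
Free-air anomaly = 980007.413 − 980905.56 + (1085.04) = 186.893 mGal
Bouguer slab correction = 0.04193 × 2.55 × 3516.0 = 375.94 mGal
Simple Bouguer anomaly = 186.893 − (375.94) = -189.047 mGal
Complete Bouguer anomaly = -189.047 + 1.45 = -187.597 mGal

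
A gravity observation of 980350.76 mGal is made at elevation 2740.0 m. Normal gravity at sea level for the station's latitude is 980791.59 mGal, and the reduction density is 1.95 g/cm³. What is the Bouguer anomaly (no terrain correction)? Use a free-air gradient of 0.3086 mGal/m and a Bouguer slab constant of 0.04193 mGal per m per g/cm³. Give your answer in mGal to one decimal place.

180.7

Free-air correction = 0.3086 × 2740.0 = 845.56 mGal
Free-air anomaly = 980350.76 − 980791.59 + (845.56) = 404.73 mGal
Bouguer slab correction = 0.04193 × 1.95 × 2740.0 = 224.03 mGal
Simple Bouguer anomaly = 404.73 − (224.03) = 180.70 mGal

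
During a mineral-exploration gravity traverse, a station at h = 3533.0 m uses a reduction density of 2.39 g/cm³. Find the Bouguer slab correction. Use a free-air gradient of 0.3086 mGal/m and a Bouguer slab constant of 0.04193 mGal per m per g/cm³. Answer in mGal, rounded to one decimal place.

354.1

Bouguer slab correction = 0.04193 × 2.39 × 3533.0 = 354.1 mGal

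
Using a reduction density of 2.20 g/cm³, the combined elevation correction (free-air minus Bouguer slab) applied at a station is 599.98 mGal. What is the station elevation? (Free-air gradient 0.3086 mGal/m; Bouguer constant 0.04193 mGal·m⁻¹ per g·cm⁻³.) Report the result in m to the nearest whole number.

2773

Combined gradient = 0.3086 − 0.04193 × 2.20 = 0.2163540 mGal/m
h = 599.98 / 0.2163540 = 2773.14 m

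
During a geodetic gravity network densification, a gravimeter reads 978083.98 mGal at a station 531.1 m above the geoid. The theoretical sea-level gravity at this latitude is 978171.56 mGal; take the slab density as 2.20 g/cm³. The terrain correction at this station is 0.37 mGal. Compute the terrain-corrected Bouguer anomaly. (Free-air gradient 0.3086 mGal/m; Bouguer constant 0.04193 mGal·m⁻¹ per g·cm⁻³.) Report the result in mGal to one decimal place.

Free-air correction = 0.3086 × 531.1 = 163.90 mGal
Free-air anomaly = 978083.98 − 978171.56 + (163.90) = 76.32 mGal
Bouguer slab correction = 0.04193 × 2.20 × 531.1 = 48.99 mGal
Simple Bouguer anomaly = 76.32 − (48.99) = 27.33 mGal
Complete Bouguer anomaly = 27.33 + 0.37 = 27.70 mGal

27.7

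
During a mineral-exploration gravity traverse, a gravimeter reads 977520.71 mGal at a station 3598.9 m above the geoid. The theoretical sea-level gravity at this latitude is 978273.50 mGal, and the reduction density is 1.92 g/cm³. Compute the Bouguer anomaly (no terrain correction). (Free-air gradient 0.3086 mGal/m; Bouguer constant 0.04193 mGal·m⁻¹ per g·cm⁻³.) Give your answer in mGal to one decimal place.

68.1

Free-air correction = 0.3086 × 3598.9 = 1110.62 mGal
Free-air anomaly = 977520.71 − 978273.50 + (1110.62) = 357.83 mGal
Bouguer slab correction = 0.04193 × 1.92 × 3598.9 = 289.73 mGal
Simple Bouguer anomaly = 357.83 − (289.73) = 68.10 mGal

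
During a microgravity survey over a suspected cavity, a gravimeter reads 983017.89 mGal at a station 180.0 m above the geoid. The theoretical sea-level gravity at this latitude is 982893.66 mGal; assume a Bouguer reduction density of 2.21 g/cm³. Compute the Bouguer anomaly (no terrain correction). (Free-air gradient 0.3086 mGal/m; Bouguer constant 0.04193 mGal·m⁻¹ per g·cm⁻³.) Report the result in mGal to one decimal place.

163.1

Free-air correction = 0.3086 × 180.0 = 55.55 mGal
Free-air anomaly = 983017.89 − 982893.66 + (55.55) = 179.78 mGal
Bouguer slab correction = 0.04193 × 2.21 × 180.0 = 16.68 mGal
Simple Bouguer anomaly = 179.78 − (16.68) = 163.10 mGal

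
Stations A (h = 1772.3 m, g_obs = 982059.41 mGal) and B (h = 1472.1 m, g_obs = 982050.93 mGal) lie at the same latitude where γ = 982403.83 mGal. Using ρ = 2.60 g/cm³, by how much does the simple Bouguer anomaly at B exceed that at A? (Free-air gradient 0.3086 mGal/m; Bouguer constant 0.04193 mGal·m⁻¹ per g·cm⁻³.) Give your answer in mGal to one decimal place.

-68.4

Δg_SB(A) = 982059.41 − 982403.83 + 0.3086×1772.3 − 0.04193×2.60×1772.3 = 9.30 mGal
Δg_SB(B) = 982050.93 − 982403.83 + 0.3086×1472.1 − 0.04193×2.60×1472.1 = -59.10 mGal
Difference = -59.10 − (9.30) = -68.40 mGal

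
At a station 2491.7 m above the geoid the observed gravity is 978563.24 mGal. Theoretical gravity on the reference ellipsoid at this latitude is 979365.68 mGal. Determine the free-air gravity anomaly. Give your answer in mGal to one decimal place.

-33.5

Free-air correction = 0.3086 × 2491.7 = 768.94 mGal
Free-air anomaly = 978563.24 − 979365.68 + (768.94) = -33.50 mGal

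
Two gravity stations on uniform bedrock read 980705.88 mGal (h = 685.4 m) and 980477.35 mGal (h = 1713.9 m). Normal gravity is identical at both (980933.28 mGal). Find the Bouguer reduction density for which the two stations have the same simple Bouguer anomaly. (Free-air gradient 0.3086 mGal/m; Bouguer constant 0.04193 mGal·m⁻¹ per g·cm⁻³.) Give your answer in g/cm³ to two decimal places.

2.06

Δg_obs = 980477.35 − 980705.88 = -228.53 mGal over Δh = 1713.9 − 685.4 = 1028.5 m
Equal Bouguer anomalies ⇒ Δg_obs + (0.3086 − 0.04193ρ)·Δh = 0
0.3086 − 0.04193ρ = −Δg_obs/Δh = 0.22220
ρ = (0.3086 − 0.22220) / 0.04193 = 2.06 g/cm³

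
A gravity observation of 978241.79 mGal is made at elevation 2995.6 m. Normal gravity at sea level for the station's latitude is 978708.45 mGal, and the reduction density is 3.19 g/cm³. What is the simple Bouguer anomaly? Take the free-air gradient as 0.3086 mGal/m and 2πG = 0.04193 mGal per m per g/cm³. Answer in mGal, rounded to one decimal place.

57.1

Free-air correction = 0.3086 × 2995.6 = 924.44 mGal
Free-air anomaly = 978241.79 − 978708.45 + (924.44) = 457.78 mGal
Bouguer slab correction = 0.04193 × 3.19 × 2995.6 = 400.68 mGal
Simple Bouguer anomaly = 457.78 − (400.68) = 57.10 mGal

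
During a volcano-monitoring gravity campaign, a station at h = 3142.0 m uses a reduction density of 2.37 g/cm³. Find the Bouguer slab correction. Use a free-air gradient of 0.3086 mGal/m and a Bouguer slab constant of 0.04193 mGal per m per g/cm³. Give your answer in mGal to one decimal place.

312.2

Bouguer slab correction = 0.04193 × 2.37 × 3142.0 = 312.2 mGal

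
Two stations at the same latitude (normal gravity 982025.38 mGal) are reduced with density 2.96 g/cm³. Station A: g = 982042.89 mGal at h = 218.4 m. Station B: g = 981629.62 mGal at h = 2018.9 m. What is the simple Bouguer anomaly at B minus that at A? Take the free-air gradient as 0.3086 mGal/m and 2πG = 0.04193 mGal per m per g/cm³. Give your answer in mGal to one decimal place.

-81.1

Δg_SB(A) = 982042.89 − 982025.38 + 0.3086×218.4 − 0.04193×2.96×218.4 = 57.80 mGal
Δg_SB(B) = 981629.62 − 982025.38 + 0.3086×2018.9 − 0.04193×2.96×2018.9 = -23.30 mGal
Difference = -23.30 − (57.80) = -81.10 mGal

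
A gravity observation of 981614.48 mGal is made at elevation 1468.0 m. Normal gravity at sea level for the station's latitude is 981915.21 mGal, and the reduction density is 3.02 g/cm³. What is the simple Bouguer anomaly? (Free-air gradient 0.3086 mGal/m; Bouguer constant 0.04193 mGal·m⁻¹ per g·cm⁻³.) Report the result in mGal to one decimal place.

Free-air correction = 0.3086 × 1468.0 = 453.02 mGal
Free-air anomaly = 981614.48 − 981915.21 + (453.02) = 152.29 mGal
Bouguer slab correction = 0.04193 × 3.02 × 1468.0 = 185.89 mGal
Simple Bouguer anomaly = 152.29 − (185.89) = -33.60 mGal

-33.6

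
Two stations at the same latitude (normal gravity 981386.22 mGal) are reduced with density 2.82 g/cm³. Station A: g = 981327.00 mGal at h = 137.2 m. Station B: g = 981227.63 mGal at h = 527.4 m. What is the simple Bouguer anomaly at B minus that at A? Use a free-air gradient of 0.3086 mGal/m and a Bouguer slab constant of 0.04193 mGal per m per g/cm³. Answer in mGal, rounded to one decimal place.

Δg_SB(A) = 981327.00 − 981386.22 + 0.3086×137.2 − 0.04193×2.82×137.2 = -33.10 mGal
Δg_SB(B) = 981227.63 − 981386.22 + 0.3086×527.4 − 0.04193×2.82×527.4 = -58.20 mGal
Difference = -58.20 − (-33.10) = -25.10 mGal

-25.1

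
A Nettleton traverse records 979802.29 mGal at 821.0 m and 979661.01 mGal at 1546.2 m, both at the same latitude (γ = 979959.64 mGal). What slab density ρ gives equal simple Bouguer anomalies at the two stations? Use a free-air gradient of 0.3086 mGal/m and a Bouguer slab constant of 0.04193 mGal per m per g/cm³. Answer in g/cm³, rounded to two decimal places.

2.71

Δg_obs = 979661.01 − 979802.29 = -141.28 mGal over Δh = 1546.2 − 821.0 = 725.2 m
Equal Bouguer anomalies ⇒ Δg_obs + (0.3086 − 0.04193ρ)·Δh = 0
0.3086 − 0.04193ρ = −Δg_obs/Δh = 0.19482
ρ = (0.3086 − 0.19482) / 0.04193 = 2.71 g/cm³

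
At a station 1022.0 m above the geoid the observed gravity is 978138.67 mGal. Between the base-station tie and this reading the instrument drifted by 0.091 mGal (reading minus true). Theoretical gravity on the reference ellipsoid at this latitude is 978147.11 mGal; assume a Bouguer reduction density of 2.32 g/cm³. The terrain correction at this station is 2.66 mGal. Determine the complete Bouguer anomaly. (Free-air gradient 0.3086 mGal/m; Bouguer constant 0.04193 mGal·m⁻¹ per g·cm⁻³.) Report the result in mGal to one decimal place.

210.1

Drift-corrected reading = 978138.67 − (0.091) = 978138.579 mGal
Free-air correction = 0.3086 × 1022.0 = 315.39 mGal
Free-air anomaly = 978138.579 − 978147.11 + (315.39) = 306.859 mGal
Bouguer slab correction = 0.04193 × 2.32 × 1022.0 = 99.42 mGal
Simple Bouguer anomaly = 306.859 − (99.42) = 207.439 mGal
Complete Bouguer anomaly = 207.439 + 2.66 = 210.099 mGal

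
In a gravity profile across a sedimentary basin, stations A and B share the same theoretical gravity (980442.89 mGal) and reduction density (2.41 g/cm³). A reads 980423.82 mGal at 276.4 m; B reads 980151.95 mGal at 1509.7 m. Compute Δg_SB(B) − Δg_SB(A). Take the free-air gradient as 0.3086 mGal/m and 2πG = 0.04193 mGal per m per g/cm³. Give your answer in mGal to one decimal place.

Δg_SB(A) = 980423.82 − 980442.89 + 0.3086×276.4 − 0.04193×2.41×276.4 = 38.30 mGal
Δg_SB(B) = 980151.95 − 980442.89 + 0.3086×1509.7 − 0.04193×2.41×1509.7 = 22.40 mGal
Difference = 22.40 − (38.30) = -15.90 mGal

-15.9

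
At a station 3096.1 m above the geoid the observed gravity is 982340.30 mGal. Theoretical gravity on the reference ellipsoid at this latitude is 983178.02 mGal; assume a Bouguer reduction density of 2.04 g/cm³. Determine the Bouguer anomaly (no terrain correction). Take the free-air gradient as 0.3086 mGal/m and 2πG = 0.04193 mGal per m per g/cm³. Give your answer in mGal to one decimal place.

Free-air correction = 0.3086 × 3096.1 = 955.46 mGal
Free-air anomaly = 982340.30 − 983178.02 + (955.46) = 117.74 mGal
Bouguer slab correction = 0.04193 × 2.04 × 3096.1 = 264.83 mGal
Simple Bouguer anomaly = 117.74 − (264.83) = -147.09 mGal

-147.1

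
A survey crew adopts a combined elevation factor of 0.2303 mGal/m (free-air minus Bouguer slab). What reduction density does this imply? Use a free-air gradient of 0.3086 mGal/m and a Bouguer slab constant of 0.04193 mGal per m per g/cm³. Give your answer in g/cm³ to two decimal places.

1.87

0.2303 = 0.3086 − 0.04193 × ρ
ρ = (0.3086 − 0.2303) / 0.04193 = 1.87 g/cm³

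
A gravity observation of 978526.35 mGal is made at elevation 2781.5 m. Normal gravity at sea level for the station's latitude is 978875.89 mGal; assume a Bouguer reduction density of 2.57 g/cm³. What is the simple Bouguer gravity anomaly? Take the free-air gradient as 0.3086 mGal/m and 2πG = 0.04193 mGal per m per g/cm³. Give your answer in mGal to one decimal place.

Free-air correction = 0.3086 × 2781.5 = 858.37 mGal
Free-air anomaly = 978526.35 − 978875.89 + (858.37) = 508.83 mGal
Bouguer slab correction = 0.04193 × 2.57 × 2781.5 = 299.73 mGal
Simple Bouguer anomaly = 508.83 − (299.73) = 209.10 mGal

209.1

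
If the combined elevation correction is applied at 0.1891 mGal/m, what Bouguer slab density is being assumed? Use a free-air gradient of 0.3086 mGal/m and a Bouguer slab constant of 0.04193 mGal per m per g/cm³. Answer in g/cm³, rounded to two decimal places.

2.85

0.1891 = 0.3086 − 0.04193 × ρ
ρ = (0.3086 − 0.1891) / 0.04193 = 2.85 g/cm³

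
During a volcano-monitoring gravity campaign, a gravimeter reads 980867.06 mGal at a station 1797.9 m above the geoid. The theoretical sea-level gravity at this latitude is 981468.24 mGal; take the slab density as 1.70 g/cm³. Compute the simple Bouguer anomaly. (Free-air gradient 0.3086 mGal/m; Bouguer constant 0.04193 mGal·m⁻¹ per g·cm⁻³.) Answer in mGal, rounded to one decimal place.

-174.5

Free-air correction = 0.3086 × 1797.9 = 554.83 mGal
Free-air anomaly = 980867.06 − 981468.24 + (554.83) = -46.35 mGal
Bouguer slab correction = 0.04193 × 1.70 × 1797.9 = 128.16 mGal
Simple Bouguer anomaly = -46.35 − (128.16) = -174.51 mGal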